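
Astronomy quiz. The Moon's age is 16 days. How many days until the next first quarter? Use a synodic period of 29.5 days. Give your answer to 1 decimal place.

First quarter occurs at elongation 90°, i.e. at age 29.5 × 90/360 = 7.375 d.
This lunation's first quarter (7.375 d) has passed, so add one period: 36.875 − 16 = 20.875 days.

20.9 days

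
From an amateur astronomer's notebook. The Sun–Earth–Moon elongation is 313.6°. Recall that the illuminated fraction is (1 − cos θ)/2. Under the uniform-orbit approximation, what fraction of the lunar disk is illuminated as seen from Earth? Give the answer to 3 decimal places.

0.155

cos 313.6° = 0.690, so f = (1 − 0.690)/2 = 0.155.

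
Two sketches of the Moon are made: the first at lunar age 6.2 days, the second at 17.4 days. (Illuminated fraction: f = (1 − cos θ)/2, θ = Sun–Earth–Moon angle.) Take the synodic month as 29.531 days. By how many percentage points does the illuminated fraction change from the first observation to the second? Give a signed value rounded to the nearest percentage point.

First observation: θ = 360°·6.2/29.531 = 75.6°, so f = 0.375.
Second observation: θ = 212.1°, f = 0.923.
Δf = 0.923 − 0.375 = +0.548, i.e. +55 pp.

+55 percentage points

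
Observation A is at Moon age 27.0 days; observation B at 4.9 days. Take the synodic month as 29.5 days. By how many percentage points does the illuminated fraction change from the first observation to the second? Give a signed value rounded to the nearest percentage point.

θ₁ = 360° × 27.0/29.5 = 329.5°, f₁ = (1 − cos θ₁)/2 = 0.069.
θ₂ = 360° × 4.9/29.5 = 59.8°, f₂ = (1 − cos θ₂)/2 = 0.248.
Change = f₂ − f₁ = +0.179 → +18 percentage points.

+18 pp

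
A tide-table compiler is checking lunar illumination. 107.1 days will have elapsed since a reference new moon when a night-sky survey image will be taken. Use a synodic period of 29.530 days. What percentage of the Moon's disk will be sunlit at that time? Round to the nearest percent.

85%

Reduce mod P: 107.1 − 3×29.530 = 18.51 d into the current lunation.
Elongation θ = 360° × 18.51/29.530 ≈ 225.7°.
With cos θ = (-0.699), the lit fraction is (1 − (-0.699))/2 ≈ 0.849, so 85%.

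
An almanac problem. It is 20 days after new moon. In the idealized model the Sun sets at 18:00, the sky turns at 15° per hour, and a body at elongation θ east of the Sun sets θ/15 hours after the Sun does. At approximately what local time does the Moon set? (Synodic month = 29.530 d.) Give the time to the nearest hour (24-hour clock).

10:00

Phase angle: θ = 360°·(20 d)/(29.530 d) = 243.8°.
At 15° of sky rotation per hour, 243.8° corresponds to a 16.25 h lag.
18:00 + 16.25 h ≈ 10:15 → 10:00 to the nearest hour.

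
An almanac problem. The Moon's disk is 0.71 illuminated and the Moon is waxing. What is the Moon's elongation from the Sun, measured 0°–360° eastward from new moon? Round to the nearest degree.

Invert f = (1 − cos θ)/2 to get cos θ = 1 − 2(0.71) = -0.420, hence θ₀ = arccos -0.420 = 114.8°.
Before full moon the principal value applies: θ = 114.8°.

115°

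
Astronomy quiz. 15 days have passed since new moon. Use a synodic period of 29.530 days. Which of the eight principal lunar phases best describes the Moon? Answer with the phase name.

θ ≈ 360° × 15/29.530 = 183°, which falls in the full moon sector.

full moon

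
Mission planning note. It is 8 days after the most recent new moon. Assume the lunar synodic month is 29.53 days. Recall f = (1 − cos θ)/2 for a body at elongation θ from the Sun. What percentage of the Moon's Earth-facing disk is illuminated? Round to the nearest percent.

57%

The Moon has covered 8/29.53 of its cycle, so θ ≈ 360° × 8/29.53 = 97.5°.
Illuminated fraction = (1 − cos 97.5°)/2 = (1 − (-0.131))/2 ≈ 0.566, so 57%.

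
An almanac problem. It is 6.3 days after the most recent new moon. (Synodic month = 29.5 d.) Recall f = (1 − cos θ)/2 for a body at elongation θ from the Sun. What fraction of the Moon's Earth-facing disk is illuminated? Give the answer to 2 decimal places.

The Moon has covered 6.3/29.5 of its cycle, so θ ≈ 360° × 6.3/29.5 = 76.9°.
cos 76.9° = 0.227, so f = (1 − 0.227)/2 = 0.387.

0.39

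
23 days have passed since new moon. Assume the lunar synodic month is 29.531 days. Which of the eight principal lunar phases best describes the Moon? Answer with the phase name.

θ ≈ 360° × 23/29.531 = 280°, which falls in the last quarter sector.

last quarter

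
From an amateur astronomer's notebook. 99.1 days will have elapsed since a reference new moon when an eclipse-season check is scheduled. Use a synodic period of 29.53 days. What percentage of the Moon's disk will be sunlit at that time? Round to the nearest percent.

Reduce mod P: 99.1 − 3×29.53 = 10.51 d into the current lunation.
Phase angle: θ = 360°·(10.51 d)/(29.53 d) = 128.1°.
cos 128.1° = (-0.617), so f = (1 − (-0.617))/2 = 0.809, so 81%.

81%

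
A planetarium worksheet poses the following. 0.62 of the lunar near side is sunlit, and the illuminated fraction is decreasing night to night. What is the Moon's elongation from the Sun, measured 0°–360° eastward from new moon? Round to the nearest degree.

cos θ = 1 − 2f = -0.240, giving a principal value of 103.9°.
A waning Moon lies in 180°–360°, so θ = 360° − 103.9° = 256.1°.

256°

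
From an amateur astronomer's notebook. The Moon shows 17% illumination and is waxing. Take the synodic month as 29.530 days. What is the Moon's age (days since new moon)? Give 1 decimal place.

4.0 days

cos θ = 1 − 2f = 0.660, giving a principal value of 48.7°.
The Moon is waxing (0°–180°), so θ = 48.7° directly.
That fraction of the synodic month is 48.7/360 × 29.530 d ≈ 3.99 d.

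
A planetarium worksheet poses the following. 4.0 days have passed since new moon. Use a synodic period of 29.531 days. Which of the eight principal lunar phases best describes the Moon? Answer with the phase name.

At 4.0/29.531 of the cycle, θ ≈ 49° — the waxing crescent range.

waxing crescent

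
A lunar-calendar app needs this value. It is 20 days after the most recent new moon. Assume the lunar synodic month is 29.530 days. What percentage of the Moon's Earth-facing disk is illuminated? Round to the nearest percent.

72%

Elongation θ = 360° × 20/29.530 ≈ 243.8°.
cos 243.8° = (-0.441), so f = (1 − (-0.441))/2 = 0.721, so 72%.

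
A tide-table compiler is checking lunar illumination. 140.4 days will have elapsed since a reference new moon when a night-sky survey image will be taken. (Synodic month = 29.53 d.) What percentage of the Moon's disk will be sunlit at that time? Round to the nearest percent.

Reduce mod P: 140.4 − 4×29.53 = 22.28 d into the current lunation.
Phase angle: θ = 360°·(22.28 d)/(29.53 d) = 271.6°.
Illuminated fraction = (1 − cos 271.6°)/2 = (1 − 0.028)/2 ≈ 0.486, so 49%.

49%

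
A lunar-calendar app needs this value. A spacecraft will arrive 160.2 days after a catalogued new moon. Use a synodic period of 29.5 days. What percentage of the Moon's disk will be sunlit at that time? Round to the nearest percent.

160.2 d spans 5 complete synodic months (5 × 29.5 = 147.50 d) plus 12.70 d.
Phase angle: θ = 360°·(12.70 d)/(29.5 d) = 155.0°.
Illuminated fraction = (1 − cos 155.0°)/2 = (1 − (-0.906))/2 ≈ 0.953, so 95%.

95%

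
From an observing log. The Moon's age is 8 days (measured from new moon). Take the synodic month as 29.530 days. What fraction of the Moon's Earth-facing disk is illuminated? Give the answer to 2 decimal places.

The Moon has covered 8/29.530 of its cycle, so θ ≈ 360° × 8/29.530 = 97.5°.
Illuminated fraction = (1 − cos 97.5°)/2 = (1 − (-0.131))/2 ≈ 0.566.

0.57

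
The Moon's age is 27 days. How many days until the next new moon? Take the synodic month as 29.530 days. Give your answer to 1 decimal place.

2.5 days

The next new moon completes the synodic month: 29.530 − 27 = 2.530 days.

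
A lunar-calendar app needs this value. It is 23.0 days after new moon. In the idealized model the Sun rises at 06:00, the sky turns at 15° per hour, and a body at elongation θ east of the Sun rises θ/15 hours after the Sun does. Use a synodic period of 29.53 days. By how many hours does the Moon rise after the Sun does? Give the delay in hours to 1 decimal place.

Elongation θ = 360° × 23.0/29.53 ≈ 280.4°.
At 15° of sky rotation per hour, 280.4° corresponds to a 18.69 h lag.
So the Moon rises 18.69 h after the Sun.

18.7 h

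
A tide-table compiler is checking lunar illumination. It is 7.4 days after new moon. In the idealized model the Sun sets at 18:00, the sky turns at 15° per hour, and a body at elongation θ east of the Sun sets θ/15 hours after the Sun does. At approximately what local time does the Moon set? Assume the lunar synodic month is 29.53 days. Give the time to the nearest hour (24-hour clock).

Phase angle: θ = 360°·(7.4 d)/(29.53 d) = 90.2°.
The Moon trails the Sun by θ/15 = 90.2/15 ≈ 6.01 hours.
18:00 + 6.01 h ≈ 00:01 → 00:00 to the nearest hour.

00:00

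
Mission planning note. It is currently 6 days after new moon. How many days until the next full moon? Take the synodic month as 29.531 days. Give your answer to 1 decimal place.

Full moon is 0.5 of the way through the cycle: age 0.5 × 29.531 = 14.765 d.
That is 14.765 − 6 = 8.765 days ahead.

8.8 days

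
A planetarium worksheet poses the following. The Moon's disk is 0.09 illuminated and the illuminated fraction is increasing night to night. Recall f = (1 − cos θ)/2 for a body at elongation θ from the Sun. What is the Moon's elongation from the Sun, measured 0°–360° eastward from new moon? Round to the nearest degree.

35°

From f = (1 − cos θ)/2: cos θ = 1 − 2×0.09 = 0.820; arccos → 34.9°.
The Moon is waxing (0°–180°), so θ = 34.9° directly.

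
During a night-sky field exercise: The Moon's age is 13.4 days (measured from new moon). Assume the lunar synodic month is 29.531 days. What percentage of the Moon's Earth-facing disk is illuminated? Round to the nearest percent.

98%

The Moon has covered 13.4/29.531 of its cycle, so θ ≈ 360° × 13.4/29.531 = 163.4°.
Illuminated fraction = (1 − cos 163.4°)/2 = (1 − (-0.958))/2 ≈ 0.979, so 98%.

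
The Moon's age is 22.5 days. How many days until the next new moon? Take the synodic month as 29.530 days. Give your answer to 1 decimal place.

7.0 days

One full lunation from the last new moon is 29.530 d; remaining = 29.530 − 22.5 = 7.030 d.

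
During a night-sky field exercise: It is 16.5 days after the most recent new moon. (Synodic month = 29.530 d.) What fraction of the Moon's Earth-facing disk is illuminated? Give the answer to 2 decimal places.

Phase angle: θ = 360°·(16.5 d)/(29.530 d) = 201.2°.
With cos θ = (-0.933), the lit fraction is (1 − (-0.933))/2 ≈ 0.966.

0.97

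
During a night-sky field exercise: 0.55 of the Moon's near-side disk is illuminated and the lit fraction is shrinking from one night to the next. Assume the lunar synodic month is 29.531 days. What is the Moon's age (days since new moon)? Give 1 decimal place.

cos θ = 1 − 2f = -0.100, giving a principal value of 95.7°.
Since the Moon is past full (waning), take the reflex angle: θ = 360° − 95.7° = 264.3°.
At 360°/29.531 d per day, 264.3° corresponds to 21.68 days.

21.7 days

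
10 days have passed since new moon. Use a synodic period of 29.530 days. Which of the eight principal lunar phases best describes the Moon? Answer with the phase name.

waxing gibbous

At 10/29.530 of the cycle, θ ≈ 122° — the waxing gibbous range.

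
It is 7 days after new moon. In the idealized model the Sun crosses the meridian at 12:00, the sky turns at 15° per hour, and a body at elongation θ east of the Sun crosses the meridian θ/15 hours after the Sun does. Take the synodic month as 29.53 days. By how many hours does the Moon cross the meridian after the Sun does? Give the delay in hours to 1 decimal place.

Phase angle: θ = 360°·(7 d)/(29.53 d) = 85.3°.
Delay after the Sun = 85.3° / (15°/h) ≈ 5.69 h.
So the Moon crosses the meridian 5.69 h after the Sun.

5.7 h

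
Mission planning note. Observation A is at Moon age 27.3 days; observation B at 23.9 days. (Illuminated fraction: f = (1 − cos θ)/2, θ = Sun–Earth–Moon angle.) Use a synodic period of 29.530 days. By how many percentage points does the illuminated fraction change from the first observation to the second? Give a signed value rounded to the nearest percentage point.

+26 percentage points

First observation: θ = 360°·27.3/29.530 = 332.8°, so f = 0.055.
Second observation: θ = 291.4°, f = 0.318.
Δf = 0.318 − 0.055 = +0.263, i.e. +26 pp.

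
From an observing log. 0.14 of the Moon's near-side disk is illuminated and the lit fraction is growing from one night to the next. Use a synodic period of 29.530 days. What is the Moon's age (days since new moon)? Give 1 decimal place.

Invert f = (1 − cos θ)/2 to get cos θ = 1 − 2(0.14) = 0.720, hence θ₀ = arccos 0.720 = 43.9°.
The Moon is waxing (0°–180°), so θ = 43.9° directly.
Age = 29.530 × 43.9°/360° ≈ 3.60 days.

3.6 days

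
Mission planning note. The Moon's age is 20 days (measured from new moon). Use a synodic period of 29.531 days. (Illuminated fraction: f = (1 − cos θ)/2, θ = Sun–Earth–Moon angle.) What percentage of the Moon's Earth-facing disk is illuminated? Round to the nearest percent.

Phase angle: θ = 360°·(20 d)/(29.531 d) = 243.8°.
Illuminated fraction = (1 − cos 243.8°)/2 = (1 − (-0.441))/2 ≈ 0.721, so 72%.

72%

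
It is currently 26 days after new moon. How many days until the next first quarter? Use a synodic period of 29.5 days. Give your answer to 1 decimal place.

First quarter is 0.25 of the way through the cycle: age 0.25 × 29.5 = 7.375 d.
This lunation's first quarter (7.375 d) has passed, so add one period: 36.875 − 26 = 10.875 days.

10.9 days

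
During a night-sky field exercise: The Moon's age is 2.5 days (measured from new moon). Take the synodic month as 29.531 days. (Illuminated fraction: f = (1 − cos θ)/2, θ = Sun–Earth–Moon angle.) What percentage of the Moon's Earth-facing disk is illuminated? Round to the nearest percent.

Phase angle: θ = 360°·(2.5 d)/(29.531 d) = 30.5°.
Illuminated fraction = (1 − cos 30.5°)/2 = (1 − 0.862)/2 ≈ 0.069, so 7%.

7%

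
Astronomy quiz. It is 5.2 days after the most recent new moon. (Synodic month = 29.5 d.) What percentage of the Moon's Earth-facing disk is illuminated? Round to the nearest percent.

Elongation θ = 360° × 5.2/29.5 ≈ 63.5°.
With cos θ = 0.447, the lit fraction is (1 − 0.447)/2 ≈ 0.277, so 28%.

28%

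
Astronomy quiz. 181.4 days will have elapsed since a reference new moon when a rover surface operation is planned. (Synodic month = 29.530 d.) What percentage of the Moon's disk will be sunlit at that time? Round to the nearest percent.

19%

Reduce mod P: 181.4 − 6×29.530 = 4.22 d into the current lunation.
Phase angle: θ = 360°·(4.22 d)/(29.530 d) = 51.4°.
With cos θ = 0.623, the lit fraction is (1 − 0.623)/2 ≈ 0.188, so 19%.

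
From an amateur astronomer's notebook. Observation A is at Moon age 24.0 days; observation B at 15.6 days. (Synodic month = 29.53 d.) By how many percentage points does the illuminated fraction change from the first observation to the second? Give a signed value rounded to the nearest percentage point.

+68 pp

θ₁ = 360° × 24.0/29.53 = 292.6°, f₁ = (1 − cos θ₁)/2 = 0.308.
θ₂ = 360° × 15.6/29.53 = 190.2°, f₂ = (1 − cos θ₂)/2 = 0.992.
Change = f₂ − f₁ = +0.684 → +68 percentage points.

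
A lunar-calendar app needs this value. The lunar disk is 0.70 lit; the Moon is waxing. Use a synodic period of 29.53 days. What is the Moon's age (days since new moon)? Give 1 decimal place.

9.3 days

Invert f = (1 − cos θ)/2 to get cos θ = 1 − 2(0.70) = -0.400, hence θ₀ = arccos -0.400 = 113.6°.
Waxing ⇒ before full, so θ = 113.6°.
At 360°/29.53 d per day, 113.6° corresponds to 9.32 days.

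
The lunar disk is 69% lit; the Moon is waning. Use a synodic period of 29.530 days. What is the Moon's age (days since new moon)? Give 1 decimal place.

Invert f = (1 − cos θ)/2 to get cos θ = 1 − 2(0.69) = -0.380, hence θ₀ = arccos -0.380 = 112.3°.
Since the Moon is past full (waning), take the reflex angle: θ = 360° − 112.3° = 247.7°.
Age = 29.530 × 247.7°/360° ≈ 20.32 days.

20.3 days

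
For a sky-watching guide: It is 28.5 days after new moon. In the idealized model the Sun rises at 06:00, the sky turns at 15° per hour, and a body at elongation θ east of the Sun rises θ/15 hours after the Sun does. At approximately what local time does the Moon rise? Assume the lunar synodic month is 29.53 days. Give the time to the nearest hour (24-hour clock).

05:00

Phase angle: θ = 360°·(28.5 d)/(29.53 d) = 347.4°.
Delay after the Sun = 347.4° / (15°/h) ≈ 23.16 h.
06:00 + 23.16 h ≈ 05:10 → 05:00 to the nearest hour.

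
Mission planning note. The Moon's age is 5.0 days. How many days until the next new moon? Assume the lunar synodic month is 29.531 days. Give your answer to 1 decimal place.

The next new moon completes the synodic month: 29.531 − 5.0 = 24.531 days.

24.5 days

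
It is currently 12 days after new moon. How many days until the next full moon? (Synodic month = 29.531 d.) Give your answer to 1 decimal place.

Full moon occurs at elongation 180°, i.e. at age 29.531 × 180/360 = 14.765 d.
So 2.765 days remain (14.765 − 12).

2.8 days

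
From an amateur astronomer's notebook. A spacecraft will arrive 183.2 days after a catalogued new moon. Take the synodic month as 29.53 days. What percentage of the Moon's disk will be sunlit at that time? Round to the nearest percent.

183.2/29.53 = 6.204 lunations, so 6 complete cycles and 6.02 d into the next.
The Moon has covered 6.02/29.53 of its cycle, so θ ≈ 360° × 6.02/29.53 = 73.4°.
With cos θ = 0.286, the lit fraction is (1 − 0.286)/2 ≈ 0.357, so 36%.

36%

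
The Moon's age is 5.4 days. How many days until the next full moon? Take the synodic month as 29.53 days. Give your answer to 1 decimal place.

9.4 days

Full moon is 0.5 of the way through the cycle: age 0.5 × 29.53 = 14.765 d.
That is 14.765 − 5.4 = 9.365 days ahead.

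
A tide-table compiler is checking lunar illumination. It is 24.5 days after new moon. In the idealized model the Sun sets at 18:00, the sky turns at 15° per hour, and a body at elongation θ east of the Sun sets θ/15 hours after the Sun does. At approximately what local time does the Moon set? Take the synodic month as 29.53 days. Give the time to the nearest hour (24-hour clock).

14:00

Elongation θ = 360° × 24.5/29.53 ≈ 298.7°.
Delay after the Sun = 298.7° / (15°/h) ≈ 19.91 h.
18:00 + 19.91 h ≈ 13:55 → 14:00 to the nearest hour.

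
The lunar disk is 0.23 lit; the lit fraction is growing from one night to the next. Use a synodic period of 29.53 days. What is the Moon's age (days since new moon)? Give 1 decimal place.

cos θ = 1 − 2f = 0.540, giving a principal value of 57.3°.
Waxing ⇒ before full, so θ = 57.3°.
That fraction of the synodic month is 57.3/360 × 29.53 d ≈ 4.70 d.

4.7 days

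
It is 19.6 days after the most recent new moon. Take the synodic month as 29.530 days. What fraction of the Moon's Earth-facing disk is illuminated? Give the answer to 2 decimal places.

Elongation θ = 360° × 19.6/29.530 ≈ 238.9°.
cos 238.9° = (-0.516), so f = (1 − (-0.516))/2 = 0.758.

0.76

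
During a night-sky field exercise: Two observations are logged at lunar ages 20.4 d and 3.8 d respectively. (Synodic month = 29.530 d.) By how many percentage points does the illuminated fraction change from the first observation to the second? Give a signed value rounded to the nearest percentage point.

-53 pp

First observation: θ = 360°·20.4/29.530 = 248.7°, so f = 0.682.
Second observation: θ = 46.3°, f = 0.155.
Δf = 0.155 − 0.682 = -0.527, i.e. -53 pp.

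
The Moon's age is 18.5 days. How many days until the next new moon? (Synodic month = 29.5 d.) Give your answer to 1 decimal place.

11.0 days

The next new moon completes the synodic month: 29.5 − 18.5 = 11.000 days.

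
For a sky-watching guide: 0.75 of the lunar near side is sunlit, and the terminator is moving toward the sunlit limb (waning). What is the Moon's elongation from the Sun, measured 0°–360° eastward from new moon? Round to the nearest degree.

240°

Invert f = (1 − cos θ)/2 to get cos θ = 1 − 2(0.75) = -0.500, hence θ₀ = arccos -0.500 = 120.0°.
A waning Moon lies in 180°–360°, so θ = 360° − 120.0° = 240.0°.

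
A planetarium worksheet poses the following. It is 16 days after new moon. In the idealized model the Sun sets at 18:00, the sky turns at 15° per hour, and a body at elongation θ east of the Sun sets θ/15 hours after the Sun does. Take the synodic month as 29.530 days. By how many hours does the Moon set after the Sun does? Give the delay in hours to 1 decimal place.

Elongation θ = 360° × 16/29.530 ≈ 195.1°.
The Moon trails the Sun by θ/15 = 195.1/15 ≈ 13.00 hours.
So the Moon sets 13.00 h after the Sun.

13.0 h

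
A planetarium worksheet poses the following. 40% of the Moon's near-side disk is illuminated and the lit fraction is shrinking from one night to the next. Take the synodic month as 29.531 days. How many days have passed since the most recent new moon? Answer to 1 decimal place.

From f = (1 − cos θ)/2: cos θ = 1 − 2×0.40 = 0.200; arccos → 78.5°.
A waning Moon lies in 180°–360°, so θ = 360° − 78.5° = 281.5°.
That fraction of the synodic month is 281.5/360 × 29.531 d ≈ 23.09 d.

23.1 days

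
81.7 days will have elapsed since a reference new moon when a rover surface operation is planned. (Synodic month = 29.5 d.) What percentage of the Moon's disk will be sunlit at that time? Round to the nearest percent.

81.7/29.5 = 2.769 lunations, so 2 complete cycles and 22.70 d into the next.
The Moon has covered 22.70/29.5 of its cycle, so θ ≈ 360° × 22.70/29.5 = 277.0°.
With cos θ = 0.122, the lit fraction is (1 − 0.122)/2 ≈ 0.439, so 44%.

44%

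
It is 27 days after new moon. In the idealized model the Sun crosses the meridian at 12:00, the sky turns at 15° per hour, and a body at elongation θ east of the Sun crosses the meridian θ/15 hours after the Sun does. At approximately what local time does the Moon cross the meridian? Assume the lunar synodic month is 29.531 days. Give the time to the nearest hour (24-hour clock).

Phase angle: θ = 360°·(27 d)/(29.531 d) = 329.1°.
The Moon trails the Sun by θ/15 = 329.1/15 ≈ 21.94 hours.
12:00 + 21.94 h ≈ 09:57 → 10:00 to the nearest hour.

10:00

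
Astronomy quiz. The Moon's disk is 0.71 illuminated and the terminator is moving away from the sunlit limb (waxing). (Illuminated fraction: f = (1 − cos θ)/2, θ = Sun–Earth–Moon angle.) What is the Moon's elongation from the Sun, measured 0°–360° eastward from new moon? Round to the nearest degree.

cos θ = 1 − 2f = -0.420, giving a principal value of 114.8°.
The Moon is waxing (0°–180°), so θ = 114.8° directly.

115°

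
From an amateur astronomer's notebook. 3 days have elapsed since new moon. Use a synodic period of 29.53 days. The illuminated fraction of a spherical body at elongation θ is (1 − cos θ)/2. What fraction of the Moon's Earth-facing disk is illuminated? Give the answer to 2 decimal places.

Elongation θ = 360° × 3/29.53 ≈ 36.6°.
cos 36.6° = 0.803, so f = (1 − 0.803)/2 = 0.098.

0.10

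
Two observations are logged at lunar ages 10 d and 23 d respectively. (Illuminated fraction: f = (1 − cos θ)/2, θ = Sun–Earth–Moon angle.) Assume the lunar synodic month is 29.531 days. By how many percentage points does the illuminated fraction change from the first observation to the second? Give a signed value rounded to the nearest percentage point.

First observation: θ = 360°·10/29.531 = 121.9°, so f = 0.764.
Second observation: θ = 280.4°, f = 0.410.
Δf = 0.410 − 0.764 = -0.354, i.e. -35 pp.

-35 percentage points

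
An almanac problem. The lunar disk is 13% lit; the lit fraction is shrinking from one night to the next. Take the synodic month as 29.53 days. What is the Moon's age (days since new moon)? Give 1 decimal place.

26.1 days

From f = (1 − cos θ)/2: cos θ = 1 − 2×0.13 = 0.740; arccos → 42.3°.
Waning ⇒ past full, so θ = 360° − 42.3° = 317.7°.
Age = 29.53 × 317.7°/360° ≈ 26.06 days.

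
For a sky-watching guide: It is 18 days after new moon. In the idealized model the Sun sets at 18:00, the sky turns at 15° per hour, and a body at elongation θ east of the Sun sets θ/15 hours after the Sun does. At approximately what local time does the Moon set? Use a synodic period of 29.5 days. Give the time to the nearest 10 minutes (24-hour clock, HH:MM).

The Moon has covered 18/29.5 of its cycle, so θ ≈ 360° × 18/29.5 = 219.7°.
The Moon trails the Sun by θ/15 = 219.7/15 ≈ 14.64 hours.
18:00 + 14.644 h ≈ 08:39 → 08:40 to the nearest ten minutes.

08:40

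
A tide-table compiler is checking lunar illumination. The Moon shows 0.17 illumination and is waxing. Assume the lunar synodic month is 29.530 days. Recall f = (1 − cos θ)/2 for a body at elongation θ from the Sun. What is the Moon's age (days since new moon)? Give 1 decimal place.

Invert f = (1 − cos θ)/2 to get cos θ = 1 − 2(0.17) = 0.660, hence θ₀ = arccos 0.660 = 48.7°.
Before full moon the principal value applies: θ = 48.7°.
Age = 29.530 × 48.7°/360° ≈ 3.99 days.

4.0 days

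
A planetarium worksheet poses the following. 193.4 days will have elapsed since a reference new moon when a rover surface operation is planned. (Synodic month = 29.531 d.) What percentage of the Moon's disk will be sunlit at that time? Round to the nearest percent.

98%

193.4/29.531 = 6.549 lunations, so 6 complete cycles and 16.21 d into the next.
The Moon has covered 16.21/29.531 of its cycle, so θ ≈ 360° × 16.21/29.531 = 197.7°.
With cos θ = (-0.953), the lit fraction is (1 − (-0.953))/2 ≈ 0.976, so 98%.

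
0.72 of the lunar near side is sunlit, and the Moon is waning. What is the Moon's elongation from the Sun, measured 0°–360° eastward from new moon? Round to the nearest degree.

244°

From f = (1 − cos θ)/2: cos θ = 1 − 2×0.72 = -0.440; arccos → 116.1°.
Since the Moon is past full (waning), take the reflex angle: θ = 360° − 116.1° = 243.9°.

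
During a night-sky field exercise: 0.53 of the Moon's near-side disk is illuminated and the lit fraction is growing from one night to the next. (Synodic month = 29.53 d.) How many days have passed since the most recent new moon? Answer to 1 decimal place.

7.7 days

From f = (1 − cos θ)/2: cos θ = 1 − 2×0.53 = -0.060; arccos → 93.4°.
Waxing ⇒ before full, so θ = 93.4°.
That fraction of the synodic month is 93.4/360 × 29.53 d ≈ 7.66 d.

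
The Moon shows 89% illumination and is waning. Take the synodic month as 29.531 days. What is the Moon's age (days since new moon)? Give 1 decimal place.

From f = (1 − cos θ)/2: cos θ = 1 − 2×0.89 = -0.780; arccos → 141.3°.
Since the Moon is past full (waning), take the reflex angle: θ = 360° − 141.3° = 218.7°.
That fraction of the synodic month is 218.7/360 × 29.531 d ≈ 17.94 d.

17.9 days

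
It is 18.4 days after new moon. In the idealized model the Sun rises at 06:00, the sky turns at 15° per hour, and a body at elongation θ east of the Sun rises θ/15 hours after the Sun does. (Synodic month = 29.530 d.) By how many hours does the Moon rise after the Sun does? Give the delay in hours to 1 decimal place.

15.0 h

The Moon has covered 18.4/29.530 of its cycle, so θ ≈ 360° × 18.4/29.530 = 224.3°.
At 15° of sky rotation per hour, 224.3° corresponds to a 14.95 h lag.
So the Moon rises 14.95 h after the Sun.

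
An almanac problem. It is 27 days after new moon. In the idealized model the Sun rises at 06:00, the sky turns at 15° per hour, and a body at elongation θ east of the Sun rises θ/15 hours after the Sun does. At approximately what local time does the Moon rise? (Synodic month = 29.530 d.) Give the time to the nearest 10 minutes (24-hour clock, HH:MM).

04:00

Phase angle: θ = 360°·(27 d)/(29.530 d) = 329.2°.
The Moon trails the Sun by θ/15 = 329.2/15 ≈ 21.94 hours.
06:00 + 21.944 h ≈ 03:57 → 04:00 to the nearest ten minutes.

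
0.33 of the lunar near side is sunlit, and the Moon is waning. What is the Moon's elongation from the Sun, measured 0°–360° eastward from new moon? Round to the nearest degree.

290°

From f = (1 − cos θ)/2: cos θ = 1 − 2×0.33 = 0.340; arccos → 70.1°.
Waning ⇒ past full, so θ = 360° − 70.1° = 289.9°.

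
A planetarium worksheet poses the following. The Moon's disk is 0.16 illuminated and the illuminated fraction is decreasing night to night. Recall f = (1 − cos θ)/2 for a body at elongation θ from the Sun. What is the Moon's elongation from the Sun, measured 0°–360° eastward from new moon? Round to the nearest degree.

Invert f = (1 − cos θ)/2 to get cos θ = 1 − 2(0.16) = 0.680, hence θ₀ = arccos 0.680 = 47.2°.
Since the Moon is past full (waning), take the reflex angle: θ = 360° − 47.2° = 312.8°.

313°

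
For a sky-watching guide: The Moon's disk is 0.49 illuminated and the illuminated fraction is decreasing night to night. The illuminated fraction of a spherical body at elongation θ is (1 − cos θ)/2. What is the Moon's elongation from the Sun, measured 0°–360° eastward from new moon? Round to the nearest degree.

cos θ = 1 − 2f = 0.020, giving a principal value of 88.9°.
A waning Moon lies in 180°–360°, so θ = 360° − 88.9° = 271.1°.

271°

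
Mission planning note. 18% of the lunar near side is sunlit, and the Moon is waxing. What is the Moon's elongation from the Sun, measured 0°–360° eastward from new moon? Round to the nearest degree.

cos θ = 1 − 2f = 0.640, giving a principal value of 50.2°.
Waxing ⇒ before full, so θ = 50.2°.

50°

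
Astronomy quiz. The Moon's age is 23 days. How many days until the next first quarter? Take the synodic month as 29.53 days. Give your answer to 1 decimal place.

First quarter occurs at elongation 90°, i.e. at age 29.53 × 90/360 = 7.383 d.
Already past this cycle's first quarter; the next is at 7.383 + 29.53 = 36.913 d, so 36.913 − 23 = 13.913 days.

13.9 days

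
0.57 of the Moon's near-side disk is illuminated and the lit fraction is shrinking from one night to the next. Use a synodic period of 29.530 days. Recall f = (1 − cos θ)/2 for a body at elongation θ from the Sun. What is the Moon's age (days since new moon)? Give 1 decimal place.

cos θ = 1 − 2f = -0.140, giving a principal value of 98.0°.
Since the Moon is past full (waning), take the reflex angle: θ = 360° − 98.0° = 262.0°.
Age = 29.530 × 262.0°/360° ≈ 21.49 days.

21.5 days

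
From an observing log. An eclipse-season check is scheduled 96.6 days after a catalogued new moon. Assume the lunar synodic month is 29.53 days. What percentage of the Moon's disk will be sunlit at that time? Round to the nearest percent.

Reduce mod P: 96.6 − 3×29.53 = 8.01 d into the current lunation.
Phase angle: θ = 360°·(8.01 d)/(29.53 d) = 97.6°.
With cos θ = (-0.133), the lit fraction is (1 − (-0.133))/2 ≈ 0.567, so 57%.

57%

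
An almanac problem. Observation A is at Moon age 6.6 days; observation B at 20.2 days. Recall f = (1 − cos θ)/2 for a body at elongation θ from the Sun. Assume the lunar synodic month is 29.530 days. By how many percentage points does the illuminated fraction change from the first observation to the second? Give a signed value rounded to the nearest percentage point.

+28 pp

θ₁ = 360° × 6.6/29.530 = 80.5°, f₁ = (1 − cos θ₁)/2 = 0.417.
θ₂ = 360° × 20.2/29.530 = 246.3°, f₂ = (1 − cos θ₂)/2 = 0.701.
Change = f₂ − f₁ = +0.284 → +28 percentage points.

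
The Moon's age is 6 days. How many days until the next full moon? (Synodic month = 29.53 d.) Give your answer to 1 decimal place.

8.8 days

Full moon is 0.5 of the way through the cycle: age 0.5 × 29.53 = 14.765 d.
That is 14.765 − 6 = 8.765 days ahead.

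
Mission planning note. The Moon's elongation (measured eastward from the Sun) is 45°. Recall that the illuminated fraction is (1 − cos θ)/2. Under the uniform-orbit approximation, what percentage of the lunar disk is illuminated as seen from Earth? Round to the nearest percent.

cos 45° = 0.707, so f = (1 − 0.707)/2 = 0.146, i.e. 15%.

15%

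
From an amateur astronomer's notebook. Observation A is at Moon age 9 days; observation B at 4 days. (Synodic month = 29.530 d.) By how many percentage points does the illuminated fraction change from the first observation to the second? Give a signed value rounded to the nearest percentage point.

θ₁ = 360° × 9/29.530 = 109.7°, f₁ = (1 − cos θ₁)/2 = 0.669.
θ₂ = 360° × 4/29.530 = 48.8°, f₂ = (1 − cos θ₂)/2 = 0.170.
Change = f₂ − f₁ = -0.498 → -50 percentage points.

-50 percentage points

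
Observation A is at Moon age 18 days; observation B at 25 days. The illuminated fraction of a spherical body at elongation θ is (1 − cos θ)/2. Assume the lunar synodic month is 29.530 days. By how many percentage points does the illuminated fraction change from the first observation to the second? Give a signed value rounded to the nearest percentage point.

First observation: θ = 360°·18/29.530 = 219.4°, so f = 0.886.
Second observation: θ = 304.8°, f = 0.215.
Δf = 0.215 − 0.886 = -0.671, i.e. -67 pp.

-67 percentage points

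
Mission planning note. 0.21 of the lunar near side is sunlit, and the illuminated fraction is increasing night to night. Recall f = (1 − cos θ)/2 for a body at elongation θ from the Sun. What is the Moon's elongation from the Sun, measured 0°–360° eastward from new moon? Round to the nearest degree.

55°

cos θ = 1 − 2f = 0.580, giving a principal value of 54.5°.
The Moon is waxing (0°–180°), so θ = 54.5° directly.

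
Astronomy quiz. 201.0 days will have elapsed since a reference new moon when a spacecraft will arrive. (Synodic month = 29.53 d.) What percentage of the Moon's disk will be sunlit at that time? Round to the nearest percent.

Reduce mod P: 201.0 − 6×29.53 = 23.82 d into the current lunation.
Elongation θ = 360° × 23.82/29.53 ≈ 290.4°.
Illuminated fraction = (1 − cos 290.4°)/2 = (1 − 0.348)/2 ≈ 0.326, so 33%.

33%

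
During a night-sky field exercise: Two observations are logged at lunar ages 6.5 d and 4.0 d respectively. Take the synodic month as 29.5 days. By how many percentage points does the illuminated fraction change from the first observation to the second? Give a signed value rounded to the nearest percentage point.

First observation: θ = 360°·6.5/29.5 = 79.3°, so f = 0.407.
Second observation: θ = 48.8°, f = 0.171.
Δf = 0.171 − 0.407 = -0.237, i.e. -24 pp.

-24 percentage points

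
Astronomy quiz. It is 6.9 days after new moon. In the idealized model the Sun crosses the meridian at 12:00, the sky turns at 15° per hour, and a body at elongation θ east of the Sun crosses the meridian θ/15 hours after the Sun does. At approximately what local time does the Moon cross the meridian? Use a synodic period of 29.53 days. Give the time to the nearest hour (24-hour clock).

Elongation θ = 360° × 6.9/29.53 ≈ 84.1°.
The Moon trails the Sun by θ/15 = 84.1/15 ≈ 5.61 hours.
12:00 + 5.61 h ≈ 17:36 → 18:00 to the nearest hour.

18:00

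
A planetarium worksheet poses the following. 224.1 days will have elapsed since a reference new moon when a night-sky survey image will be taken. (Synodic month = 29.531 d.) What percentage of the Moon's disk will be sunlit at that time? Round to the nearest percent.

92%

224.1/29.531 = 7.589 lunations, so 7 complete cycles and 17.38 d into the next.
Elongation θ = 360° × 17.38/29.531 ≈ 211.9°.
cos 211.9° = (-0.849), so f = (1 − (-0.849))/2 = 0.924, so 92%.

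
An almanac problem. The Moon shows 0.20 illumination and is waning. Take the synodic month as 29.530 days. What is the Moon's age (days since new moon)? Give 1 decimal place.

Invert f = (1 − cos θ)/2 to get cos θ = 1 − 2(0.20) = 0.600, hence θ₀ = arccos 0.600 = 53.1°.
Since the Moon is past full (waning), take the reflex angle: θ = 360° − 53.1° = 306.9°.
That fraction of the synodic month is 306.9/360 × 29.530 d ≈ 25.17 d.

25.2 days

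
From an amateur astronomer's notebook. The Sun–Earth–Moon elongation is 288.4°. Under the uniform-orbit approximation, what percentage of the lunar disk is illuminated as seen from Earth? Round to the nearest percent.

cos 288.4° = 0.316, so f = (1 − 0.316)/2 = 0.342, i.e. 34%.

34%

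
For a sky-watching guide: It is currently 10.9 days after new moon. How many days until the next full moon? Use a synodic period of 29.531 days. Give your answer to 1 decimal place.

Full moon is 0.5 of the way through the cycle: age 0.5 × 29.531 = 14.765 d.
So 3.865 days remain (14.765 − 10.9).

3.9 days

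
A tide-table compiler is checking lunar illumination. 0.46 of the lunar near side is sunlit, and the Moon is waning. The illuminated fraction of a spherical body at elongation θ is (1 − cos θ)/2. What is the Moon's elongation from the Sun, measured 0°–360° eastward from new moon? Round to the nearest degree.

From f = (1 − cos θ)/2: cos θ = 1 − 2×0.46 = 0.080; arccos → 85.4°.
Waning ⇒ past full, so θ = 360° − 85.4° = 274.6°.

275°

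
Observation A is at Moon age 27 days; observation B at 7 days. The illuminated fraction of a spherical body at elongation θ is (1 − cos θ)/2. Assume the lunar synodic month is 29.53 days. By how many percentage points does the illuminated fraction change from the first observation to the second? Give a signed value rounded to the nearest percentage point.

First observation: θ = 360°·27/29.53 = 329.2°, so f = 0.071.
Second observation: θ = 85.3°, f = 0.459.
Δf = 0.459 − 0.071 = +0.389, i.e. +39 pp.

+39 pp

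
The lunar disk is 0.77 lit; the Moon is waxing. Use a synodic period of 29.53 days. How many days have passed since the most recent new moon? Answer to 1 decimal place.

10.1 days

Invert f = (1 − cos θ)/2 to get cos θ = 1 − 2(0.77) = -0.540, hence θ₀ = arccos -0.540 = 122.7°.
Waxing ⇒ before full, so θ = 122.7°.
At 360°/29.53 d per day, 122.7° corresponds to 10.06 days.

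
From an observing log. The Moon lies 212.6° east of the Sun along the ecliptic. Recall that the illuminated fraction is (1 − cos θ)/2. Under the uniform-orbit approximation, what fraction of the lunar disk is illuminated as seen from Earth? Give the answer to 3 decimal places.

Half-versine of 212.6°: (1 − (-0.842))/2 = 0.921.

0.921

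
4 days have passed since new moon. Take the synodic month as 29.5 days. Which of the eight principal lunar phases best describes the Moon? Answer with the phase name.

At 4/29.5 of the cycle, θ ≈ 49° — the waxing crescent range.

waxing crescent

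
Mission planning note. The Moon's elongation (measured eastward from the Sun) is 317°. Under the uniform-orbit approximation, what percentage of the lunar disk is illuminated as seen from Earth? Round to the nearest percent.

cos 317° = 0.731, so f = (1 − 0.731)/2 = 0.134, i.e. 13%.

13%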